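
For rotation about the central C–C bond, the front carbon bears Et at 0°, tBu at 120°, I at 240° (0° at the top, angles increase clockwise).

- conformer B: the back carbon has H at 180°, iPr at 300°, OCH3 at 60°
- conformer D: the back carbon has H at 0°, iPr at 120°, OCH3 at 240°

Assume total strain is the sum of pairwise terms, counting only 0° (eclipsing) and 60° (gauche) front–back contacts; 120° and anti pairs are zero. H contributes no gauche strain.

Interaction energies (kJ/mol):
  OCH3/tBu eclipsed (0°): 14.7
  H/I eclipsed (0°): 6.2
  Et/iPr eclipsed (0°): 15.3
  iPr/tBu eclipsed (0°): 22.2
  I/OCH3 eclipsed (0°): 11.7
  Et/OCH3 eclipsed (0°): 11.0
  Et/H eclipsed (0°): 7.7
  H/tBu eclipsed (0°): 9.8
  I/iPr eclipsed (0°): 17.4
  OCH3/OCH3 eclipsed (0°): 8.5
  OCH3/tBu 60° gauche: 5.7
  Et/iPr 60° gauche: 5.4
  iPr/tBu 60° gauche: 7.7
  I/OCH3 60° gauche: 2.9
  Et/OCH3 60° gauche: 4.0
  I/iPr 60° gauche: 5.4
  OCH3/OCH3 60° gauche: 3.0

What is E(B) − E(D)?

B is staggered. Et at 0° is gauche with iPr at 300° (5.4); Et at 0° is gauche with OCH3 at 60° (4.0); tBu at 120° is gauche with OCH3 at 60° (5.7); I at 240° is gauche with iPr at 300° (5.4). Total 20.5 kJ/mol.
D is eclipsed. Et at 0° is eclipsed with H at 0° (7.7); tBu at 120° is eclipsed with iPr at 120° (22.2); I at 240° is eclipsed with OCH3 at 240° (11.7). Total 41.6 kJ/mol.
E(B) − E(D) = 20.5 − 41.6 = -21.1 kJ/mol.

-21.1 kJ/mol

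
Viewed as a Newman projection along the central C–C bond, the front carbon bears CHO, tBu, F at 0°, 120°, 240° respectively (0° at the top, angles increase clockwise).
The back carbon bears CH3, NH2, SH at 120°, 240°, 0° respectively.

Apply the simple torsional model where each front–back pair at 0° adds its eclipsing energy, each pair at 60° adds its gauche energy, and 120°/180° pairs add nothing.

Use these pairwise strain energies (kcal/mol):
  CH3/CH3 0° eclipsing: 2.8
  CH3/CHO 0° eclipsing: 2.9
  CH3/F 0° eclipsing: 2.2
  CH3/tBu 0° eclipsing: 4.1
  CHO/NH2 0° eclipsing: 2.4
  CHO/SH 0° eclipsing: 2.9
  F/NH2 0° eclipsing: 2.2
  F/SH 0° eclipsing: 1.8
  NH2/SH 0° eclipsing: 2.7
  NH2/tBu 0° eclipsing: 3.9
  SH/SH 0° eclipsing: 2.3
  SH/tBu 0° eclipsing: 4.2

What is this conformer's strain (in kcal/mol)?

This conformer (eclipsed): CHO(0°)/SH(0°) eclipsed 2.9; tBu(120°)/CH3(120°) eclipsed 4.1; F(240°)/NH2(240°) eclipsed 2.2 → 9.2 kcal/mol.

9.2 kcal/mol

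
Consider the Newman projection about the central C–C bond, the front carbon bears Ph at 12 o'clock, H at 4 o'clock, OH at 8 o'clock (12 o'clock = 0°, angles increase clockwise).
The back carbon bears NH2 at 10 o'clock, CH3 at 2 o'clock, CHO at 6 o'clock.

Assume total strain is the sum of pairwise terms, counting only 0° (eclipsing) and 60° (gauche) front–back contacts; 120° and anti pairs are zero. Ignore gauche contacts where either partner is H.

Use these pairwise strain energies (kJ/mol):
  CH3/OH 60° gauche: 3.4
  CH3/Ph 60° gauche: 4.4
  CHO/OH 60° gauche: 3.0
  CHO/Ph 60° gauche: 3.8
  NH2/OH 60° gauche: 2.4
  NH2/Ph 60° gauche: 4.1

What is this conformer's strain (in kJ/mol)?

This conformer (staggered): Ph–NH2 gauche, Ph–CH3 gauche, OH–NH2 gauche, OH–CHO gauche; 4.1 + 4.4 + 2.4 + 3.0 = 13.9 kJ/mol.

13.9 kJ/mol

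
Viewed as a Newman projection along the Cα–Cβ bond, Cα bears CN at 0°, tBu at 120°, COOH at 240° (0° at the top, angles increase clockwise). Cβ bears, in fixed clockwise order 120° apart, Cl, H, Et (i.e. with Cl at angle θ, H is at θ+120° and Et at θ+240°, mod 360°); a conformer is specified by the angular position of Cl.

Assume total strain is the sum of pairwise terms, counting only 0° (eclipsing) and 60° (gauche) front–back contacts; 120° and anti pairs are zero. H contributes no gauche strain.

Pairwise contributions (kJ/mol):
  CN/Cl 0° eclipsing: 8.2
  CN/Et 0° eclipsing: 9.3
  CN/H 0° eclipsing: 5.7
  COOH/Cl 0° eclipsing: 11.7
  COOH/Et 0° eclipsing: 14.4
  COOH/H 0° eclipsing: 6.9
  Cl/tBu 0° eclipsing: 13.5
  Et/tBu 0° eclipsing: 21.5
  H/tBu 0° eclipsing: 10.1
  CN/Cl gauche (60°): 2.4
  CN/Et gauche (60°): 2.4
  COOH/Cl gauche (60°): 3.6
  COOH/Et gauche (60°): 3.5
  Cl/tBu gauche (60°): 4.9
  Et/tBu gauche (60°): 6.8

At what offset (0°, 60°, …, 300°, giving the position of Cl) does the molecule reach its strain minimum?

Cl at 0° (eclipsed): CN–Cl eclipsed, tBu–H eclipsed, COOH–Et eclipsed; 8.2 + 10.1 + 14.4 = 32.7 kJ/mol.
Cl at 60° (staggered): CN–Cl gauche, CN–Et gauche, tBu–Cl gauche, COOH–Et gauche; 2.4 + 2.4 + 4.9 + 3.5 = 13.2 kJ/mol.
Cl at 120° (eclipsed): CN–Et eclipsed, tBu–Cl eclipsed, COOH–H eclipsed; 9.3 + 13.5 + 6.9 = 29.7 kJ/mol.
Cl at 180° (staggered): CN–Et gauche, tBu–Cl gauche, tBu–Et gauche, COOH–Cl gauche; 2.4 + 4.9 + 6.8 + 3.6 = 17.7 kJ/mol.
Cl at 240° (eclipsed): CN–H eclipsed, tBu–Et eclipsed, COOH–Cl eclipsed; 5.7 + 21.5 + 11.7 = 38.9 kJ/mol.
Cl at 300° (staggered): CN–Cl gauche, tBu–Et gauche, COOH–Cl gauche, COOH–Et gauche; 2.4 + 6.8 + 3.6 + 3.5 = 16.3 kJ/mol.
The minimum (13.2 kJ/mol) occurs with Cl at 60°.

60°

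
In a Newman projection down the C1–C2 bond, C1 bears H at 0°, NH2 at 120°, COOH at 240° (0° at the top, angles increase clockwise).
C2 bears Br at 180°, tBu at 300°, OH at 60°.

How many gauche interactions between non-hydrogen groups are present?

4

Non-H gauche pairs: NH2(120°)/Br(180°); NH2(120°)/OH(60°); COOH(240°)/Br(180°); COOH(240°)/tBu(300°) — 4 interactions.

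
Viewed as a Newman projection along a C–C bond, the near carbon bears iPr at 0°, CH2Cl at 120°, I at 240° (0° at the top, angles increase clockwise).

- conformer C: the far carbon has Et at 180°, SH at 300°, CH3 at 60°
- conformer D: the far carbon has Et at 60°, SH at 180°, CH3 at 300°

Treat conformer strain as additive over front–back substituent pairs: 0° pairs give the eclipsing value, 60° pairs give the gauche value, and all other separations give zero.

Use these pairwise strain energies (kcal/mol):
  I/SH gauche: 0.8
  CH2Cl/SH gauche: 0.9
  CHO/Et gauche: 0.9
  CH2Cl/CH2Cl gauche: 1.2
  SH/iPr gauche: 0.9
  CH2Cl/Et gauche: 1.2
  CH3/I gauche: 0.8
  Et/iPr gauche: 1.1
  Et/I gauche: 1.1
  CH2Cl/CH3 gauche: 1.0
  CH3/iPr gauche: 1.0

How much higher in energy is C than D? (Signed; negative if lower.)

C (staggered): iPr–SH gauche, iPr–CH3 gauche, CH2Cl–Et gauche, CH2Cl–CH3 gauche, I–Et gauche, I–SH gauche; 0.9 + 1.0 + 1.2 + 1.0 + 1.1 + 0.8 = 6.0 kcal/mol.
D (staggered): iPr–Et gauche, iPr–CH3 gauche, CH2Cl–Et gauche, CH2Cl–SH gauche, I–SH gauche, I–CH3 gauche; 1.1 + 1.0 + 1.2 + 0.9 + 0.8 + 0.8 = 5.8 kcal/mol.
E(C) − E(D) = 6.0 − 5.8 = +0.2 kcal/mol.

+0.2 kcal/mol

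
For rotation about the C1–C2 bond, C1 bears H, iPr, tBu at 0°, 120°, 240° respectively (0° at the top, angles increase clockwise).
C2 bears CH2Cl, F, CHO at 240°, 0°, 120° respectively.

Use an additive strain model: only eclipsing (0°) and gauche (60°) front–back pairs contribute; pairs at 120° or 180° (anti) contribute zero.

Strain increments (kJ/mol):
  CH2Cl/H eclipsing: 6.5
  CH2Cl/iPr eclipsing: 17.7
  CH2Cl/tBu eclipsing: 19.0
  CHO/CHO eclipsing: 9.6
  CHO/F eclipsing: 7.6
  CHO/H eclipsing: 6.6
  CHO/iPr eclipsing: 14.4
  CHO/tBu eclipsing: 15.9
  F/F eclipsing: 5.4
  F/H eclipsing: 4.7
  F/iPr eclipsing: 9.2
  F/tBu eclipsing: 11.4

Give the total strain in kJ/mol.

38.1 kJ/mol

This conformer (eclipsed): H–F eclipsed, iPr–CHO eclipsed, tBu–CH2Cl eclipsed; 4.7 + 14.4 + 19.0 = 38.1 kJ/mol.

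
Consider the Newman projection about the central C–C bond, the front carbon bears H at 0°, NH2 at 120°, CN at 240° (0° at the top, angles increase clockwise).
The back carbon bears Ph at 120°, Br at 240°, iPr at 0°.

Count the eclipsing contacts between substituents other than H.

2

Non-H eclipsing pairs: NH2(120°)/Ph(120°); CN(240°)/Br(240°) — 2 interactions.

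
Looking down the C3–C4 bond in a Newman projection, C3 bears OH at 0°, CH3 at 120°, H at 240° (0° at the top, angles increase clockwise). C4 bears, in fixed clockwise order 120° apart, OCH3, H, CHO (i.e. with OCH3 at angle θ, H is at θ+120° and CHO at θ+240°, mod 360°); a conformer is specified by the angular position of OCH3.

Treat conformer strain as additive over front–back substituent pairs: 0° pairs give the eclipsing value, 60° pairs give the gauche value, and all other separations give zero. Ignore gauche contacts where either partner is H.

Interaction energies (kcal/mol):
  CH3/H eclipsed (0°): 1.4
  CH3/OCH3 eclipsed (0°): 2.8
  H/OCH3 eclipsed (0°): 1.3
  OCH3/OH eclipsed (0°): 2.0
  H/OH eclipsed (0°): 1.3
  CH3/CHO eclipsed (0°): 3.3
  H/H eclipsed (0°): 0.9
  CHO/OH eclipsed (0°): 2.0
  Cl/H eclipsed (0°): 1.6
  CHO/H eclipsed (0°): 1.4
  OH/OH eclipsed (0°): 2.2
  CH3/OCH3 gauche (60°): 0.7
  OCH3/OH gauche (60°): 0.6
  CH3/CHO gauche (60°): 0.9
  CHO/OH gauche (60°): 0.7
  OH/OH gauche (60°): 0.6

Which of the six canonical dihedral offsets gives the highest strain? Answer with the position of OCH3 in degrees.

OCH3 at 0° (eclipsed): OH–OCH3 eclipsed, CH3–H eclipsed, H–CHO eclipsed; 2.0 + 1.4 + 1.4 = 4.8 kcal/mol.
OCH3 at 60° (staggered): OH–OCH3 gauche, OH–CHO gauche, CH3–OCH3 gauche; 0.6 + 0.7 + 0.7 = 2.0 kcal/mol.
OCH3 at 120° (eclipsed): OH–CHO eclipsed, CH3–OCH3 eclipsed, H–H eclipsed; 2.0 + 2.8 + 0.9 = 5.7 kcal/mol.
OCH3 at 180° (staggered): OH–CHO gauche, CH3–OCH3 gauche, CH3–CHO gauche; 0.7 + 0.7 + 0.9 = 2.3 kcal/mol.
OCH3 at 240° (eclipsed): OH–H eclipsed, CH3–CHO eclipsed, H–OCH3 eclipsed; 1.3 + 3.3 + 1.3 = 5.9 kcal/mol.
OCH3 at 300° (staggered): OH–OCH3 gauche, CH3–CHO gauche; 0.6 + 0.9 = 1.5 kcal/mol.
The maximum (5.9 kcal/mol) occurs with OCH3 at 240°.

240°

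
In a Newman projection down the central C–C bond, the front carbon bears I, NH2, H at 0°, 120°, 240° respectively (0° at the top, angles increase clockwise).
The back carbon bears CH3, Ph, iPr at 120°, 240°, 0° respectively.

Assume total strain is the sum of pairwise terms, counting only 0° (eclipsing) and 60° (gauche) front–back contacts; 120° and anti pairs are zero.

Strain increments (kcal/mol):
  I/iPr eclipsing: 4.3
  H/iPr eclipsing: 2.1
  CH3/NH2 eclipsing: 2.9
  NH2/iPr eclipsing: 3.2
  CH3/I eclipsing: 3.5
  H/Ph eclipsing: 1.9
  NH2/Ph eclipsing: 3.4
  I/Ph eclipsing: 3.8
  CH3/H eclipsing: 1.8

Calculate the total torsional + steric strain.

9.1 kcal/mol

This conformer (eclipsed): I–iPr eclipsed, NH2–CH3 eclipsed, H–Ph eclipsed; 4.3 + 2.9 + 1.9 = 9.1 kcal/mol.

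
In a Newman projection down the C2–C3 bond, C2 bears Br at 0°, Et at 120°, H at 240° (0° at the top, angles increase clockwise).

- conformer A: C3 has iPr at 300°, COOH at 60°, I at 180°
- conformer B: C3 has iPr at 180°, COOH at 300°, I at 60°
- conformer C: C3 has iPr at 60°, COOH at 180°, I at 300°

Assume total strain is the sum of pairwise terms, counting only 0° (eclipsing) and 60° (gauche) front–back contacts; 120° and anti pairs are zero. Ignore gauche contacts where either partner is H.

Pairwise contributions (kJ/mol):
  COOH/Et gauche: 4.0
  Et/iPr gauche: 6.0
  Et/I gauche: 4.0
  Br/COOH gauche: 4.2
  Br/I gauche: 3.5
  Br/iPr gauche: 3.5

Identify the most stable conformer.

A

A is staggered. Br at 0° is gauche with iPr at 300° (3.5); Br at 0° is gauche with COOH at 60° (4.2); Et at 120° is gauche with COOH at 60° (4.0); Et at 120° is gauche with I at 180° (4.0). Total 15.7 kJ/mol.
B is staggered. Br at 0° is gauche with COOH at 300° (4.2); Br at 0° is gauche with I at 60° (3.5); Et at 120° is gauche with iPr at 180° (6.0); Et at 120° is gauche with I at 60° (4.0). Total 17.7 kJ/mol.
C is staggered. Br at 0° is gauche with iPr at 60° (3.5); Br at 0° is gauche with I at 300° (3.5); Et at 120° is gauche with iPr at 60° (6.0); Et at 120° is gauche with COOH at 180° (4.0). Total 17.0 kJ/mol.
A has the lowest total (15.7 kJ/mol).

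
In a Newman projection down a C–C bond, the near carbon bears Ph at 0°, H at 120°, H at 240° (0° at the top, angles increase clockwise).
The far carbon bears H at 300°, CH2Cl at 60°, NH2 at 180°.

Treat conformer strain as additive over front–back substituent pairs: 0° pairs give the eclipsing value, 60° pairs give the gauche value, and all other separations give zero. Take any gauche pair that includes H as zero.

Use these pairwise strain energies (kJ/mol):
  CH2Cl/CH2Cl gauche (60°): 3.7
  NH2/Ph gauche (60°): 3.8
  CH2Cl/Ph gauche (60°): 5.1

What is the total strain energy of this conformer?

This conformer (staggered): Ph–CH2Cl gauche; 5.1 = 5.1 kJ/mol.

5.1 kJ/mol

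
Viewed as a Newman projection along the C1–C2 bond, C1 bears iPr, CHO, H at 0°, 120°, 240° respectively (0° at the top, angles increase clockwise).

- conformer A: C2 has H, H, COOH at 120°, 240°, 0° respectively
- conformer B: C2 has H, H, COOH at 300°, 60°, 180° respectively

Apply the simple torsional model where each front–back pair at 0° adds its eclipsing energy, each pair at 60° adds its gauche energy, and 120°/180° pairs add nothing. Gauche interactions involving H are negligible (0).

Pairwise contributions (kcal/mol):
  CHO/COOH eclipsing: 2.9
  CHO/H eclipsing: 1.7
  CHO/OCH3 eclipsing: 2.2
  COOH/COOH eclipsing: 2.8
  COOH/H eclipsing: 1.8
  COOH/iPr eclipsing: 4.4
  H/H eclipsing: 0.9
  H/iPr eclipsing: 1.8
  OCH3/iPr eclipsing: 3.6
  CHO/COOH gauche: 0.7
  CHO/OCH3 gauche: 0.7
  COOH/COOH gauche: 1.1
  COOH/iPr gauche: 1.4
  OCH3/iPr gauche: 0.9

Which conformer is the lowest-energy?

A (eclipsed): iPr(0°)/COOH(0°) eclipsed 4.4; CHO(120°)/H(120°) eclipsed 1.7; H(240°)/H(240°) eclipsed 0.9 → 7.0 kcal/mol.
B (staggered): CHO(120°)/COOH(180°) gauche 0.7 → 0.7 kcal/mol.
B has the lowest total (0.7 kcal/mol).

B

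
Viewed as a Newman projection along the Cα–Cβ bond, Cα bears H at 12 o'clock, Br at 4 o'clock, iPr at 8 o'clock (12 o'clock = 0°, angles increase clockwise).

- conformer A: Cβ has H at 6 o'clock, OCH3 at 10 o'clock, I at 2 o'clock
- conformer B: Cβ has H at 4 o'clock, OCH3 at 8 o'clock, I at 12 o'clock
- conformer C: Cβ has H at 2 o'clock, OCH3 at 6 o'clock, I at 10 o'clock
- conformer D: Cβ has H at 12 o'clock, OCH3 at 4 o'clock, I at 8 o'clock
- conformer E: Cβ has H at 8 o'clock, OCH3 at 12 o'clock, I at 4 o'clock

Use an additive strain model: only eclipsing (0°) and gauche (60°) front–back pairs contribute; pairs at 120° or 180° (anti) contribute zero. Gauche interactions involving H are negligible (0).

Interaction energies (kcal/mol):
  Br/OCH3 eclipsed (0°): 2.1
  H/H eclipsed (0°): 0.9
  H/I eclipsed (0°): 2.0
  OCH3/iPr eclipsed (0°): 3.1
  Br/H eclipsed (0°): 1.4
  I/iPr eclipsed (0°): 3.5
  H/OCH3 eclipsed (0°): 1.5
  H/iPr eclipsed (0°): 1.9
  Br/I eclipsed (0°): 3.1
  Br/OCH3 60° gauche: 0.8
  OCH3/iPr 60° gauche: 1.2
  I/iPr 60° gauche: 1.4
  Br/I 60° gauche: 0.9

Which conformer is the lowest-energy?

A is staggered. Br at 120° is gauche with I at 60° (0.9); iPr at 240° is gauche with OCH3 at 300° (1.2). Total 2.1 kcal/mol.
B is eclipsed. H at 0° is eclipsed with I at 0° (2.0); Br at 120° is eclipsed with H at 120° (1.4); iPr at 240° is eclipsed with OCH3 at 240° (3.1). Total 6.5 kcal/mol.
C is staggered. Br at 120° is gauche with OCH3 at 180° (0.8); iPr at 240° is gauche with OCH3 at 180° (1.2); iPr at 240° is gauche with I at 300° (1.4). Total 3.4 kcal/mol.
D is eclipsed. H at 0° is eclipsed with H at 0° (0.9); Br at 120° is eclipsed with OCH3 at 120° (2.1); iPr at 240° is eclipsed with I at 240° (3.5). Total 6.5 kcal/mol.
E is eclipsed. H at 0° is eclipsed with OCH3 at 0° (1.5); Br at 120° is eclipsed with I at 120° (3.1); iPr at 240° is eclipsed with H at 240° (1.9). Total 6.5 kcal/mol.
A has the lowest total (2.1 kcal/mol).

A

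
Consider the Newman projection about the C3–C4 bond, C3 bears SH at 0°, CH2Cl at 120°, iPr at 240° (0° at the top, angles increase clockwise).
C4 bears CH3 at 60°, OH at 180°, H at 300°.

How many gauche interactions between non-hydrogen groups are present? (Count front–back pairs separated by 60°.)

4

Non-H gauche pairs: SH(0°)/CH3(60°); CH2Cl(120°)/CH3(60°); CH2Cl(120°)/OH(180°); iPr(240°)/OH(180°) — 4 interactions.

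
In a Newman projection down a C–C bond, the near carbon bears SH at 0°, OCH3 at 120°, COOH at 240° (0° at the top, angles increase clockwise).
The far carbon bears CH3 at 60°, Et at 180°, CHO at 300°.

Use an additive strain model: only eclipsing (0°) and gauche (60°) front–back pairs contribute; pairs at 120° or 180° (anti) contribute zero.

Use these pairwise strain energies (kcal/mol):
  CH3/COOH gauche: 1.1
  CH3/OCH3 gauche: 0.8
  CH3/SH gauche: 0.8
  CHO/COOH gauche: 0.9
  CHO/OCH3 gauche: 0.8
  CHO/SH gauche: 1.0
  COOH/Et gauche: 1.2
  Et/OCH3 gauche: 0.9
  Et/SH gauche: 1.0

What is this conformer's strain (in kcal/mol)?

This conformer (staggered): SH–CH3 gauche, SH–CHO gauche, OCH3–CH3 gauche, OCH3–Et gauche, COOH–Et gauche, COOH–CHO gauche; 0.8 + 1.0 + 0.8 + 0.9 + 1.2 + 0.9 = 5.6 kcal/mol.

5.6 kcal/mol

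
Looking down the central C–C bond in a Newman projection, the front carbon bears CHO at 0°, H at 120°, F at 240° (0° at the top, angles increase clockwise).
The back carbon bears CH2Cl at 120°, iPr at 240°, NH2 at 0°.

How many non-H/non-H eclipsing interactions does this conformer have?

Non-H eclipsing pairs: CHO(0°)/NH2(0°); F(240°)/iPr(240°) — 2 interactions.

2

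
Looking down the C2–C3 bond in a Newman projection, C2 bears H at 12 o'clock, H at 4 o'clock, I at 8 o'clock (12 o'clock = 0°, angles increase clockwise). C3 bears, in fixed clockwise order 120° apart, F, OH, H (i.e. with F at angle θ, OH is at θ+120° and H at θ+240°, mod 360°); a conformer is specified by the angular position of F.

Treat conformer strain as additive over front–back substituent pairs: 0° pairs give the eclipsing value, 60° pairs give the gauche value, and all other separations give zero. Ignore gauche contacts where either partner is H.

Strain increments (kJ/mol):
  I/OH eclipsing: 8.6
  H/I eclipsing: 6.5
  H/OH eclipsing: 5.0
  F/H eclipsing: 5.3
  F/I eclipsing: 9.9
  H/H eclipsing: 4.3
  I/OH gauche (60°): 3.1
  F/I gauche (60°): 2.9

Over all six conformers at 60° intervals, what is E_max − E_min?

16.3 kJ/mol

F at 0° (eclipsed): H(0°)/F(0°) eclipsed 5.3; H(120°)/OH(120°) eclipsed 5.0; I(240°)/H(240°) eclipsed 6.5 → 16.8 kJ/mol.
F at 60° (staggered): I(240°)/OH(180°) gauche 3.1 → 3.1 kJ/mol.
F at 120° (eclipsed): H(0°)/H(0°) eclipsed 4.3; H(120°)/F(120°) eclipsed 5.3; I(240°)/OH(240°) eclipsed 8.6 → 18.2 kJ/mol.
F at 180° (staggered): I(240°)/F(180°) gauche 2.9; I(240°)/OH(300°) gauche 3.1 → 6.0 kJ/mol.
F at 240° (eclipsed): H(0°)/OH(0°) eclipsed 5.0; H(120°)/H(120°) eclipsed 4.3; I(240°)/F(240°) eclipsed 9.9 → 19.2 kJ/mol.
F at 300° (staggered): I(240°)/F(300°) gauche 2.9 → 2.9 kJ/mol.
Max at 240° (19.2 kJ/mol), min at 300° (2.9 kJ/mol); barrier = 16.3 kJ/mol.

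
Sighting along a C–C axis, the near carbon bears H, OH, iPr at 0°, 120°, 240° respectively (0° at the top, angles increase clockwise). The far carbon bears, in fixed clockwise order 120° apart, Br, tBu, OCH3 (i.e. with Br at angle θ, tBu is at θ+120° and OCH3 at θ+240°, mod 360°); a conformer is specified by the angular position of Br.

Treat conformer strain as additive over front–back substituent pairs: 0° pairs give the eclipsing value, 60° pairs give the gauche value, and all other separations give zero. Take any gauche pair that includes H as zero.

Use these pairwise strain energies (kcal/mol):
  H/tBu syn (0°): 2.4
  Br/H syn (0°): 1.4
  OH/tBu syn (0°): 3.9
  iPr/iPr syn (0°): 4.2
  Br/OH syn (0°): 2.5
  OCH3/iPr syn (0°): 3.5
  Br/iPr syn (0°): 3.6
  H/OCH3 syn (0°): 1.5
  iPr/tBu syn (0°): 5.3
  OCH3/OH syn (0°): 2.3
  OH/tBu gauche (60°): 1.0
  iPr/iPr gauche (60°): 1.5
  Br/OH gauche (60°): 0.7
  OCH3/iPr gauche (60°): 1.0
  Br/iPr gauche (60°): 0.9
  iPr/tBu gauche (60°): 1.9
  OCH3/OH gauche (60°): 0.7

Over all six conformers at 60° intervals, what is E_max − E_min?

Br at 0° (eclipsed): H(0°)/Br(0°) eclipsed 1.4; OH(120°)/tBu(120°) eclipsed 3.9; iPr(240°)/OCH3(240°) eclipsed 3.5 → 8.8 kcal/mol.
Br at 60° (staggered): OH(120°)/Br(60°) gauche 0.7; OH(120°)/tBu(180°) gauche 1.0; iPr(240°)/tBu(180°) gauche 1.9; iPr(240°)/OCH3(300°) gauche 1.0 → 4.6 kcal/mol.
Br at 120° (eclipsed): H(0°)/OCH3(0°) eclipsed 1.5; OH(120°)/Br(120°) eclipsed 2.5; iPr(240°)/tBu(240°) eclipsed 5.3 → 9.3 kcal/mol.
Br at 180° (staggered): OH(120°)/Br(180°) gauche 0.7; OH(120°)/OCH3(60°) gauche 0.7; iPr(240°)/Br(180°) gauche 0.9; iPr(240°)/tBu(300°) gauche 1.9 → 4.2 kcal/mol.
Br at 240° (eclipsed): H(0°)/tBu(0°) eclipsed 2.4; OH(120°)/OCH3(120°) eclipsed 2.3; iPr(240°)/Br(240°) eclipsed 3.6 → 8.3 kcal/mol.
Br at 300° (staggered): OH(120°)/tBu(60°) gauche 1.0; OH(120°)/OCH3(180°) gauche 0.7; iPr(240°)/Br(300°) gauche 0.9; iPr(240°)/OCH3(180°) gauche 1.0 → 3.6 kcal/mol.
Max at 120° (9.3 kcal/mol), min at 300° (3.6 kcal/mol); barrier = 5.7 kcal/mol.

5.7 kcal/mol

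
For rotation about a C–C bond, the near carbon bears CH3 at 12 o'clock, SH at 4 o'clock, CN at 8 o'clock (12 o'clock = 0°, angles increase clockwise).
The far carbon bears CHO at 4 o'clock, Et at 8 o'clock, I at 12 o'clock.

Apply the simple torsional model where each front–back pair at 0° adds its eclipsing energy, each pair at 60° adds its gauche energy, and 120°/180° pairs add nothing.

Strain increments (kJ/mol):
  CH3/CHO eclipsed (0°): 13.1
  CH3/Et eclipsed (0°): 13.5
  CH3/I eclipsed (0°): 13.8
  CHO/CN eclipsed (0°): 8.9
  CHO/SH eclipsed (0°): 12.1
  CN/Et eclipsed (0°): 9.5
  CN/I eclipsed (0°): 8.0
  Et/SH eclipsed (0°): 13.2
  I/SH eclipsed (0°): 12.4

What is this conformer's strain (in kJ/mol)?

35.4 kJ/mol

This conformer (eclipsed): CH3–I eclipsed, SH–CHO eclipsed, CN–Et eclipsed; 13.8 + 12.1 + 9.5 = 35.4 kJ/mol.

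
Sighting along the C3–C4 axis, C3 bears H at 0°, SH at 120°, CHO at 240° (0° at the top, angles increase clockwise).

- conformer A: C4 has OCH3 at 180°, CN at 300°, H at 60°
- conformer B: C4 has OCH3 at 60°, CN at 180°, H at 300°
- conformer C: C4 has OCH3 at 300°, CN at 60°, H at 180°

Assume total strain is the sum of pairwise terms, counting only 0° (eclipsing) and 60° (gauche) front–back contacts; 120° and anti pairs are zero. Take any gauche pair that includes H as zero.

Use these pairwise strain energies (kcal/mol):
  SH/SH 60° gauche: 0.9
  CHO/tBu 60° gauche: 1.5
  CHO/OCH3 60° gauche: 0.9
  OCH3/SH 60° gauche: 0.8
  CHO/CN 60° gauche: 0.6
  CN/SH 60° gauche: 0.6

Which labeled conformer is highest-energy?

A (staggered): SH(120°)/OCH3(180°) gauche 0.8; CHO(240°)/OCH3(180°) gauche 0.9; CHO(240°)/CN(300°) gauche 0.6 → 2.3 kcal/mol.
B (staggered): SH(120°)/OCH3(60°) gauche 0.8; SH(120°)/CN(180°) gauche 0.6; CHO(240°)/CN(180°) gauche 0.6 → 2.0 kcal/mol.
C (staggered): SH(120°)/CN(60°) gauche 0.6; CHO(240°)/OCH3(300°) gauche 0.9 → 1.5 kcal/mol.
A has the highest total (2.3 kcal/mol).

A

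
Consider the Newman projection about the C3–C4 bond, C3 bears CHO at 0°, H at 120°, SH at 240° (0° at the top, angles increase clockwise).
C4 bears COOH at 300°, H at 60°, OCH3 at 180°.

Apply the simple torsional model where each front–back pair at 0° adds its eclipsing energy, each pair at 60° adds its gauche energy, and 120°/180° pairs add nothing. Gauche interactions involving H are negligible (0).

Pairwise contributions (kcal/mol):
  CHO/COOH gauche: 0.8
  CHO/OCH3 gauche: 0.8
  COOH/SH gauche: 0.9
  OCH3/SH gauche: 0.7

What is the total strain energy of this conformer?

2.4 kcal/mol

This conformer (staggered): CHO–COOH gauche, SH–COOH gauche, SH–OCH3 gauche; 0.8 + 0.9 + 0.7 = 2.4 kcal/mol.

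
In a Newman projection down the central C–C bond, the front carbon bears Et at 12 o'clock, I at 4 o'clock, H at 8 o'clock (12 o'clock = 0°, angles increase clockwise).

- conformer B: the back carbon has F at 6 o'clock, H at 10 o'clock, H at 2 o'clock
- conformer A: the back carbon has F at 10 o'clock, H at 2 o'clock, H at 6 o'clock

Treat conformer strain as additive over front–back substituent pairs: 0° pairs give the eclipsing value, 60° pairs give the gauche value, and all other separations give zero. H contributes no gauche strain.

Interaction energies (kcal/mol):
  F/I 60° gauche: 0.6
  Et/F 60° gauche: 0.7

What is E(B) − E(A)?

-0.1 kcal/mol

B (staggered): I(120°)/F(180°) gauche 0.6 → 0.6 kcal/mol.
A (staggered): Et(0°)/F(300°) gauche 0.7 → 0.7 kcal/mol.
E(B) − E(A) = 0.6 − 0.7 = -0.1 kcal/mol.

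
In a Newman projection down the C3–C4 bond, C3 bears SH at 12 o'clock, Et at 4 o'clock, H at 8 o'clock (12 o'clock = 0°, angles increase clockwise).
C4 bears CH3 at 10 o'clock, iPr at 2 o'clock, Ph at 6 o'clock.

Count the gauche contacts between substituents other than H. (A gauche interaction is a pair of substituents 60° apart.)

4

Non-H gauche pairs: SH(0°)/CH3(300°); SH(0°)/iPr(60°); Et(120°)/iPr(60°); Et(120°)/Ph(180°) — 4 interactions.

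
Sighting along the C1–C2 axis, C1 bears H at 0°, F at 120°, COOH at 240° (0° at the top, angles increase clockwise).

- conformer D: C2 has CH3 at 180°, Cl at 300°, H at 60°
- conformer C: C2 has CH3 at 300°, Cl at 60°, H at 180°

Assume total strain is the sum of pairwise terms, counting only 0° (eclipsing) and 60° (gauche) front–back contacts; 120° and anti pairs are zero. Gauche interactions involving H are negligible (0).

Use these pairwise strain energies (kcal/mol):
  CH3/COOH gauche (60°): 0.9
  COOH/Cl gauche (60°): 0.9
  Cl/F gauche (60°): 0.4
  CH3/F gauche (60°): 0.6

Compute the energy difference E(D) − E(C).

D (staggered): F–CH3 gauche, COOH–CH3 gauche, COOH–Cl gauche; 0.6 + 0.9 + 0.9 = 2.4 kcal/mol.
C (staggered): F–Cl gauche, COOH–CH3 gauche; 0.4 + 0.9 = 1.3 kcal/mol.
E(D) − E(C) = 2.4 − 1.3 = +1.1 kcal/mol.

+1.1 kcal/mol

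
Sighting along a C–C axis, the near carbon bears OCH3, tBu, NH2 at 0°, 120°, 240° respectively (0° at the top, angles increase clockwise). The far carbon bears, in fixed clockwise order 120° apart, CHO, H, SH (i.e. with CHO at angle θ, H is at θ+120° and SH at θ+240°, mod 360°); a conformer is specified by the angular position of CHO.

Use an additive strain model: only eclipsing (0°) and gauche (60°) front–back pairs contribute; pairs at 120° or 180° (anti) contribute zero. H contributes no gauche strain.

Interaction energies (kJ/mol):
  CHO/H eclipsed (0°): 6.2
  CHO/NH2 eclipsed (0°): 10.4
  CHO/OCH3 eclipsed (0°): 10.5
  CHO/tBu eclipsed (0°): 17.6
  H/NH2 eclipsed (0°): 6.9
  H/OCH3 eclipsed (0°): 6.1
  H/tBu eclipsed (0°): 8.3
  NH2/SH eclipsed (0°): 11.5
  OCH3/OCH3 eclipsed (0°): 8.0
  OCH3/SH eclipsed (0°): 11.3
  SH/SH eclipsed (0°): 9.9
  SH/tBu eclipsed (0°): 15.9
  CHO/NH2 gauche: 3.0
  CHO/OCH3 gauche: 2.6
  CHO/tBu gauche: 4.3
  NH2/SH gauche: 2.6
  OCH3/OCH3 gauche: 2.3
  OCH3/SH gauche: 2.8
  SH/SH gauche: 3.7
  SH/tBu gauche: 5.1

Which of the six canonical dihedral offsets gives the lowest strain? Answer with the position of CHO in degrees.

60°

CHO at 0° is eclipsed. OCH3 at 0° is eclipsed with CHO at 0° (10.5); tBu at 120° is eclipsed with H at 120° (8.3); NH2 at 240° is eclipsed with SH at 240° (11.5). Total 30.3 kJ/mol.
CHO at 60° is staggered. OCH3 at 0° is gauche with CHO at 60° (2.6); OCH3 at 0° is gauche with SH at 300° (2.8); tBu at 120° is gauche with CHO at 60° (4.3); NH2 at 240° is gauche with SH at 300° (2.6). Total 12.3 kJ/mol.
CHO at 120° is eclipsed. OCH3 at 0° is eclipsed with SH at 0° (11.3); tBu at 120° is eclipsed with CHO at 120° (17.6); NH2 at 240° is eclipsed with H at 240° (6.9). Total 35.8 kJ/mol.
CHO at 180° is staggered. OCH3 at 0° is gauche with SH at 60° (2.8); tBu at 120° is gauche with CHO at 180° (4.3); tBu at 120° is gauche with SH at 60° (5.1); NH2 at 240° is gauche with CHO at 180° (3.0). Total 15.2 kJ/mol.
CHO at 240° is eclipsed. OCH3 at 0° is eclipsed with H at 0° (6.1); tBu at 120° is eclipsed with SH at 120° (15.9); NH2 at 240° is eclipsed with CHO at 240° (10.4). Total 32.4 kJ/mol.
CHO at 300° is staggered. OCH3 at 0° is gauche with CHO at 300° (2.6); tBu at 120° is gauche with SH at 180° (5.1); NH2 at 240° is gauche with CHO at 300° (3.0); NH2 at 240° is gauche with SH at 180° (2.6). Total 13.3 kJ/mol.
The minimum (12.3 kJ/mol) occurs with CHO at 60°.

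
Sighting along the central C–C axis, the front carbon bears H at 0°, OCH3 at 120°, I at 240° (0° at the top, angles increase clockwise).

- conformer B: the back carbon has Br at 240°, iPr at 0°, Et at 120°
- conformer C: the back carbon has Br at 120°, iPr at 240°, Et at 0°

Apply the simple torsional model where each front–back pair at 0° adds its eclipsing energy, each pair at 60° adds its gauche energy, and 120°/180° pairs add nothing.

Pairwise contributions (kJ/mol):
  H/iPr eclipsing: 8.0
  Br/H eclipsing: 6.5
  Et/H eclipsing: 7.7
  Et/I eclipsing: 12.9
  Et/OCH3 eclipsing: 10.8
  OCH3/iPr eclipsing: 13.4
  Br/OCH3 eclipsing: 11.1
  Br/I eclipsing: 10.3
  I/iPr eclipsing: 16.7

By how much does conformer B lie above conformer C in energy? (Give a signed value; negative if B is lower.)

B (eclipsed): H(0°)/iPr(0°) eclipsed 8.0; OCH3(120°)/Et(120°) eclipsed 10.8; I(240°)/Br(240°) eclipsed 10.3 → 29.1 kJ/mol.
C (eclipsed): H(0°)/Et(0°) eclipsed 7.7; OCH3(120°)/Br(120°) eclipsed 11.1; I(240°)/iPr(240°) eclipsed 16.7 → 35.5 kJ/mol.
E(B) − E(C) = 29.1 − 35.5 = -6.4 kJ/mol.

-6.4 kJ/mol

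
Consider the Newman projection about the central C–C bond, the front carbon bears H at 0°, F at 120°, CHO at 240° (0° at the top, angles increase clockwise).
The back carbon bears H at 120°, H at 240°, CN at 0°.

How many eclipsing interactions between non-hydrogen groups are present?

0

Every eclipsing pair involves H, so the count is 0.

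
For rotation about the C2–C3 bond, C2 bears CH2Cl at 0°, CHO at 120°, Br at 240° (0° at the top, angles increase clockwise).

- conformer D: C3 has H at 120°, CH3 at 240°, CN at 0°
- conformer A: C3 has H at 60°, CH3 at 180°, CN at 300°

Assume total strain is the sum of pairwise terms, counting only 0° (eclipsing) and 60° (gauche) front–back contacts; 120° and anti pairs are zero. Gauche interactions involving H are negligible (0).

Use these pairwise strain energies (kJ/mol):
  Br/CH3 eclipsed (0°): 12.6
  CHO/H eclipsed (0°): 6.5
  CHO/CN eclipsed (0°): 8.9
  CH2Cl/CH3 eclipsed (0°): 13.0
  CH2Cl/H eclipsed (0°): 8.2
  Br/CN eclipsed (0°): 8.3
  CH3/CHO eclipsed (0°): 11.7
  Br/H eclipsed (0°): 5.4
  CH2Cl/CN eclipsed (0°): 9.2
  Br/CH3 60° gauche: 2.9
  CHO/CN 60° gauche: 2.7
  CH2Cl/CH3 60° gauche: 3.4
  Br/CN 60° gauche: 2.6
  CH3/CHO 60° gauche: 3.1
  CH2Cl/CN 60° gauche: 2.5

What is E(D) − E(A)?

D (eclipsed): CH2Cl–CN eclipsed, CHO–H eclipsed, Br–CH3 eclipsed; 9.2 + 6.5 + 12.6 = 28.3 kJ/mol.
A (staggered): CH2Cl–CN gauche, CHO–CH3 gauche, Br–CH3 gauche, Br–CN gauche; 2.5 + 3.1 + 2.9 + 2.6 = 11.1 kJ/mol.
E(D) − E(A) = 28.3 − 11.1 = +17.2 kJ/mol.

+17.2 kJ/mol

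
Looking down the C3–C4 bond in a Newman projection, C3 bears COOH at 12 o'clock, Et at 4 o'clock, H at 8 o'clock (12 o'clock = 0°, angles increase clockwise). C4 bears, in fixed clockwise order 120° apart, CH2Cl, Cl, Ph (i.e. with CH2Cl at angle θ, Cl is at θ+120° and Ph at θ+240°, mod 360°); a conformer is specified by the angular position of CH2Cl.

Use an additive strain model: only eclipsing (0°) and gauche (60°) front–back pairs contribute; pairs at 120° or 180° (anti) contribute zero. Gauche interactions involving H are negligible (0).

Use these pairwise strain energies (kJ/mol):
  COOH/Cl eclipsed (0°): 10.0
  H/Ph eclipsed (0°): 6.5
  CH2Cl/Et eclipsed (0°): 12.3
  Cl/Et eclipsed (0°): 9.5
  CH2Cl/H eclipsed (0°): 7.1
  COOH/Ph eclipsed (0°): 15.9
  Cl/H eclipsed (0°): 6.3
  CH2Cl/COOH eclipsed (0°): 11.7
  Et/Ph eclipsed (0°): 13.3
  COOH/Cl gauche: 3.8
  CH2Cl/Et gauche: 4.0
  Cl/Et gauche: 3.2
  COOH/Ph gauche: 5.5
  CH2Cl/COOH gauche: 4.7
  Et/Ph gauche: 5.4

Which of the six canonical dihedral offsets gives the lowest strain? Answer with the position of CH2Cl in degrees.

300°

CH2Cl at 0° (eclipsed): COOH–CH2Cl eclipsed, Et–Cl eclipsed, H–Ph eclipsed; 11.7 + 9.5 + 6.5 = 27.7 kJ/mol.
CH2Cl at 60° (staggered): COOH–CH2Cl gauche, COOH–Ph gauche, Et–CH2Cl gauche, Et–Cl gauche; 4.7 + 5.5 + 4.0 + 3.2 = 17.4 kJ/mol.
CH2Cl at 120° (eclipsed): COOH–Ph eclipsed, Et–CH2Cl eclipsed, H–Cl eclipsed; 15.9 + 12.3 + 6.3 = 34.5 kJ/mol.
CH2Cl at 180° (staggered): COOH–Cl gauche, COOH–Ph gauche, Et–CH2Cl gauche, Et–Ph gauche; 3.8 + 5.5 + 4.0 + 5.4 = 18.7 kJ/mol.
CH2Cl at 240° (eclipsed): COOH–Cl eclipsed, Et–Ph eclipsed, H–CH2Cl eclipsed; 10.0 + 13.3 + 7.1 = 30.4 kJ/mol.
CH2Cl at 300° (staggered): COOH–CH2Cl gauche, COOH–Cl gauche, Et–Cl gauche, Et–Ph gauche; 4.7 + 3.8 + 3.2 + 5.4 = 17.1 kJ/mol.
The minimum (17.1 kJ/mol) occurs with CH2Cl at 300°.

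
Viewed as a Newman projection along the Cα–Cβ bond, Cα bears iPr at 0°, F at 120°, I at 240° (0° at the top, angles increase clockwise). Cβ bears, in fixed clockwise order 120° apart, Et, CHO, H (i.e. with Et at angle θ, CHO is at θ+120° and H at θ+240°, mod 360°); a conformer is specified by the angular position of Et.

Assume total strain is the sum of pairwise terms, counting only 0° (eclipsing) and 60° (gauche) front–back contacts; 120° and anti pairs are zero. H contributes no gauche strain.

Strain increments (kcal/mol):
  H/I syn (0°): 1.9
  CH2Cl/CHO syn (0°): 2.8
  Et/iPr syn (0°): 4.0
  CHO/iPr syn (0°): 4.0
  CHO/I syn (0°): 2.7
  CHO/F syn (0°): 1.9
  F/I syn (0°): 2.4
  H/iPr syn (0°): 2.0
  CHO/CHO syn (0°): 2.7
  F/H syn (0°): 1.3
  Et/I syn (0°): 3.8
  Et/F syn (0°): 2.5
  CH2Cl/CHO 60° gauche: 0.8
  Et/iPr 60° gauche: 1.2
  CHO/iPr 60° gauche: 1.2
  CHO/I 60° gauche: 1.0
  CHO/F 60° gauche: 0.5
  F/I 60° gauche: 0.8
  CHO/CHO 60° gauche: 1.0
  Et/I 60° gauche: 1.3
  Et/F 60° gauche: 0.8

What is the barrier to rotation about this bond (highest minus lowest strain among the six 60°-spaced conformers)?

Et at 0° (eclipsed): iPr(0°)/Et(0°) eclipsed 4.0; F(120°)/CHO(120°) eclipsed 1.9; I(240°)/H(240°) eclipsed 1.9 → 7.8 kcal/mol.
Et at 60° (staggered): iPr(0°)/Et(60°) gauche 1.2; F(120°)/Et(60°) gauche 0.8; F(120°)/CHO(180°) gauche 0.5; I(240°)/CHO(180°) gauche 1.0 → 3.5 kcal/mol.
Et at 120° (eclipsed): iPr(0°)/H(0°) eclipsed 2.0; F(120°)/Et(120°) eclipsed 2.5; I(240°)/CHO(240°) eclipsed 2.7 → 7.2 kcal/mol.
Et at 180° (staggered): iPr(0°)/CHO(300°) gauche 1.2; F(120°)/Et(180°) gauche 0.8; I(240°)/Et(180°) gauche 1.3; I(240°)/CHO(300°) gauche 1.0 → 4.3 kcal/mol.
Et at 240° (eclipsed): iPr(0°)/CHO(0°) eclipsed 4.0; F(120°)/H(120°) eclipsed 1.3; I(240°)/Et(240°) eclipsed 3.8 → 9.1 kcal/mol.
Et at 300° (staggered): iPr(0°)/Et(300°) gauche 1.2; iPr(0°)/CHO(60°) gauche 1.2; F(120°)/CHO(60°) gauche 0.5; I(240°)/Et(300°) gauche 1.3 → 4.2 kcal/mol.
Max at 240° (9.1 kcal/mol), min at 60° (3.5 kcal/mol); barrier = 5.6 kcal/mol.

5.6 kcal/mol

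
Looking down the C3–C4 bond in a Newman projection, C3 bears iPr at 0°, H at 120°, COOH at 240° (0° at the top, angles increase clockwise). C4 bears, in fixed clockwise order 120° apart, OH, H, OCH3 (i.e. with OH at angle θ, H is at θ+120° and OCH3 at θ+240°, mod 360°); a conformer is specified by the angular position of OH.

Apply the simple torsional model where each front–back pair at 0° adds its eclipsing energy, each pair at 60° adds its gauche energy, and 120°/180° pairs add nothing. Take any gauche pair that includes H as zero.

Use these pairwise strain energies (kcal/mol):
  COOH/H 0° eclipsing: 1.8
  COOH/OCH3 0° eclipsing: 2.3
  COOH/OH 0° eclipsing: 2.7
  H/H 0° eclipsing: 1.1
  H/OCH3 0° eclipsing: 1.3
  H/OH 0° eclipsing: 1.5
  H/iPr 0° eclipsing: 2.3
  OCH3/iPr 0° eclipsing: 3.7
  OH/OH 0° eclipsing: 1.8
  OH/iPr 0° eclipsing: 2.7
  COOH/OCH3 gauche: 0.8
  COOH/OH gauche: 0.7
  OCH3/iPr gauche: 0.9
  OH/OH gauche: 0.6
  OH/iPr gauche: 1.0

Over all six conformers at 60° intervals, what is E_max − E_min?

5.4 kcal/mol

OH at 0° is eclipsed. iPr at 0° is eclipsed with OH at 0° (2.7); H at 120° is eclipsed with H at 120° (1.1); COOH at 240° is eclipsed with OCH3 at 240° (2.3). Total 6.1 kcal/mol.
OH at 60° is staggered. iPr at 0° is gauche with OH at 60° (1.0); iPr at 0° is gauche with OCH3 at 300° (0.9); COOH at 240° is gauche with OCH3 at 300° (0.8). Total 2.7 kcal/mol.
OH at 120° is eclipsed. iPr at 0° is eclipsed with OCH3 at 0° (3.7); H at 120° is eclipsed with OH at 120° (1.5); COOH at 240° is eclipsed with H at 240° (1.8). Total 7.0 kcal/mol.
OH at 180° is staggered. iPr at 0° is gauche with OCH3 at 60° (0.9); COOH at 240° is gauche with OH at 180° (0.7). Total 1.6 kcal/mol.
OH at 240° is eclipsed. iPr at 0° is eclipsed with H at 0° (2.3); H at 120° is eclipsed with OCH3 at 120° (1.3); COOH at 240° is eclipsed with OH at 240° (2.7). Total 6.3 kcal/mol.
OH at 300° is staggered. iPr at 0° is gauche with OH at 300° (1.0); COOH at 240° is gauche with OH at 300° (0.7); COOH at 240° is gauche with OCH3 at 180° (0.8). Total 2.5 kcal/mol.
Max at 120° (7.0 kcal/mol), min at 180° (1.6 kcal/mol); barrier = 5.4 kcal/mol.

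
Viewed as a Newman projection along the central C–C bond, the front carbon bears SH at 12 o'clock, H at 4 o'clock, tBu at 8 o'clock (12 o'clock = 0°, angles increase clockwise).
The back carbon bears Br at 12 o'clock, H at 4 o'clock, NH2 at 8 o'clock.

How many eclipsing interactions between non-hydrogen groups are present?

Non-H eclipsing pairs: SH(0°)/Br(0°); tBu(240°)/NH2(240°) — 2 interactions.

2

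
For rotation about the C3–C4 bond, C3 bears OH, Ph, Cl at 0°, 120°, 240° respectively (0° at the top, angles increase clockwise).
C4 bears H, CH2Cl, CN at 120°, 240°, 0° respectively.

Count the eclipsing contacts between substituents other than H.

Non-H eclipsing pairs: OH(0°)/CN(0°); Cl(240°)/CH2Cl(240°) — 2 interactions.

2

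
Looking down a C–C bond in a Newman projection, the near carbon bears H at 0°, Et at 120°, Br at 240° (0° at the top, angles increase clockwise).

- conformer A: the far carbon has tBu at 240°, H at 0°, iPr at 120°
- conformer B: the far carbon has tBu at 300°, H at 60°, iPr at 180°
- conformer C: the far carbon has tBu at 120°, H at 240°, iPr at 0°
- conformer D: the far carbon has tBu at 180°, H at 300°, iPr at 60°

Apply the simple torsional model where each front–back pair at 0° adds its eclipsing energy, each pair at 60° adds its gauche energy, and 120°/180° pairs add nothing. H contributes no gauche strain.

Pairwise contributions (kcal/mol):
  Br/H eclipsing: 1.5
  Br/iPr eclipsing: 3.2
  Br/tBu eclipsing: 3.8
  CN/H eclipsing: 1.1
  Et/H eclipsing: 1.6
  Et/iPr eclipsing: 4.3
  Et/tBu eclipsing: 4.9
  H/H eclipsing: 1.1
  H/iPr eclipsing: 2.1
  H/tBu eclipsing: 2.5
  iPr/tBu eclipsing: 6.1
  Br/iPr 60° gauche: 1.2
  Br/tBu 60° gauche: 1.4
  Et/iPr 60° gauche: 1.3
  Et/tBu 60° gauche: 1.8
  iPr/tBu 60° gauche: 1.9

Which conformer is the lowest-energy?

A (eclipsed): H(0°)/H(0°) eclipsed 1.1; Et(120°)/iPr(120°) eclipsed 4.3; Br(240°)/tBu(240°) eclipsed 3.8 → 9.2 kcal/mol.
B (staggered): Et(120°)/iPr(180°) gauche 1.3; Br(240°)/tBu(300°) gauche 1.4; Br(240°)/iPr(180°) gauche 1.2 → 3.9 kcal/mol.
C (eclipsed): H(0°)/iPr(0°) eclipsed 2.1; Et(120°)/tBu(120°) eclipsed 4.9; Br(240°)/H(240°) eclipsed 1.5 → 8.5 kcal/mol.
D (staggered): Et(120°)/tBu(180°) gauche 1.8; Et(120°)/iPr(60°) gauche 1.3; Br(240°)/tBu(180°) gauche 1.4 → 4.5 kcal/mol.
B has the lowest total (3.9 kcal/mol).

B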